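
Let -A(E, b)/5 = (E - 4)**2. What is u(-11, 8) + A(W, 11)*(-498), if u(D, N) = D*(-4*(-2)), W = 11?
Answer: 121922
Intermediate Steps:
u(D, N) = 8*D (u(D, N) = D*8 = 8*D)
A(E, b) = -5*(-4 + E)**2 (A(E, b) = -5*(E - 4)**2 = -5*(-4 + E)**2)
u(-11, 8) + A(W, 11)*(-498) = 8*(-11) - 5*(-4 + 11)**2*(-498) = -88 - 5*7**2*(-498) = -88 - 5*49*(-498) = -88 - 245*(-498) = -88 + 122010 = 121922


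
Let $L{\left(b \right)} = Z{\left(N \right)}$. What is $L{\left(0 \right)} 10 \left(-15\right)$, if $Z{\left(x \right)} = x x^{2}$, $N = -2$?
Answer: $1200$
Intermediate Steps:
$Z{\left(x \right)} = x^{3}$
$L{\left(b \right)} = -8$ ($L{\left(b \right)} = \left(-2\right)^{3} = -8$)
$L{\left(0 \right)} 10 \left(-15\right) = \left(-8\right) 10 \left(-15\right) = \left(-80\right) \left(-15\right) = 1200$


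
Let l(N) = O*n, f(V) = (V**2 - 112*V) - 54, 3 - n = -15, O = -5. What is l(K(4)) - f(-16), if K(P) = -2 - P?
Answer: -2084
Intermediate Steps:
n = 18 (n = 3 - 1*(-15) = 3 + 15 = 18)
f(V) = -54 + V**2 - 112*V
l(N) = -90 (l(N) = -5*18 = -90)
l(K(4)) - f(-16) = -90 - (-54 + (-16)**2 - 112*(-16)) = -90 - (-54 + 256 + 1792) = -90 - 1*1994 = -90 - 1994 = -2084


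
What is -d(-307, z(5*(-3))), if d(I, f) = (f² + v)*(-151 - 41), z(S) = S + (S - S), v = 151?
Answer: 72192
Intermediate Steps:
z(S) = S (z(S) = S + 0 = S)
d(I, f) = -28992 - 192*f² (d(I, f) = (f² + 151)*(-151 - 41) = (151 + f²)*(-192) = -28992 - 192*f²)
-d(-307, z(5*(-3))) = -(-28992 - 192*(5*(-3))²) = -(-28992 - 192*(-15)²) = -(-28992 - 192*225) = -(-28992 - 43200) = -1*(-72192) = 72192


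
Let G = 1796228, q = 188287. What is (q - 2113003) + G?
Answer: -128488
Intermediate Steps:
(q - 2113003) + G = (188287 - 2113003) + 1796228 = -1924716 + 1796228 = -128488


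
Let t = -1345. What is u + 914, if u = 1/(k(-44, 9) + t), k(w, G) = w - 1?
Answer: 1270459/1390 ≈ 914.00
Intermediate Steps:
k(w, G) = -1 + w
u = -1/1390 (u = 1/((-1 - 44) - 1345) = 1/(-45 - 1345) = 1/(-1390) = -1/1390 ≈ -0.00071942)
u + 914 = -1/1390 + 914 = 1270459/1390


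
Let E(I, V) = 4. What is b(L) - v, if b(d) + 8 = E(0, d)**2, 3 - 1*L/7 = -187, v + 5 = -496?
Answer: 509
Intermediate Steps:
v = -501 (v = -5 - 496 = -501)
L = 1330 (L = 21 - 7*(-187) = 21 + 1309 = 1330)
b(d) = 8 (b(d) = -8 + 4**2 = -8 + 16 = 8)
b(L) - v = 8 - 1*(-501) = 8 + 501 = 509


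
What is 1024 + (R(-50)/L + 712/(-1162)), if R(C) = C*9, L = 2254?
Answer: 95709993/93541 ≈ 1023.2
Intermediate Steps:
R(C) = 9*C
1024 + (R(-50)/L + 712/(-1162)) = 1024 + ((9*(-50))/2254 + 712/(-1162)) = 1024 + (-450*1/2254 + 712*(-1/1162)) = 1024 + (-225/1127 - 356/581) = 1024 - 75991/93541 = 95709993/93541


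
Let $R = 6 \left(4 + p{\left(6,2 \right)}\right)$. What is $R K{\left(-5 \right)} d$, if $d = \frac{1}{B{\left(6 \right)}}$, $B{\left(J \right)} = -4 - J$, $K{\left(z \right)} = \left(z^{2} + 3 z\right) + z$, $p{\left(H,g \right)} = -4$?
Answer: $0$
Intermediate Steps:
$K{\left(z \right)} = z^{2} + 4 z$
$d = - \frac{1}{10}$ ($d = \frac{1}{-4 - 6} = \frac{1}{-10} = - \frac{1}{10} \approx -0.1$)
$R = 0$ ($R = 6 \left(4 - 4\right) = 6 \cdot 0 = 0$)
$R K{\left(-5 \right)} d = 0 \left(- 5 \left(4 - 5\right)\right) \left(- \frac{1}{10}\right) = 0 \left(\left(-5\right) \left(-1\right)\right) \left(- \frac{1}{10}\right) = 0 \cdot 5 \left(- \frac{1}{10}\right) = 0 \left(- \frac{1}{10}\right) = 0$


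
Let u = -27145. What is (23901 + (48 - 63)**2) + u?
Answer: -3019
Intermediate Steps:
(23901 + (48 - 63)**2) + u = (23901 + (48 - 63)**2) - 27145 = (23901 + (-15)**2) - 27145 = (23901 + 225) - 27145 = 24126 - 27145 = -3019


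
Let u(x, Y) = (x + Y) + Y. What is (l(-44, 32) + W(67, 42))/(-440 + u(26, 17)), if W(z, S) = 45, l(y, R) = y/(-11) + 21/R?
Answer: -1589/12160 ≈ -0.13067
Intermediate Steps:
u(x, Y) = x + 2*Y (u(x, Y) = (Y + x) + Y = x + 2*Y)
l(y, R) = 21/R - y/11 (l(y, R) = y*(-1/11) + 21/R = -y/11 + 21/R = 21/R - y/11)
(l(-44, 32) + W(67, 42))/(-440 + u(26, 17)) = ((21/32 - 1/11*(-44)) + 45)/(-440 + (26 + 2*17)) = ((21*(1/32) + 4) + 45)/(-440 + (26 + 34)) = ((21/32 + 4) + 45)/(-440 + 60) = (149/32 + 45)/(-380) = (1589/32)*(-1/380) = -1589/12160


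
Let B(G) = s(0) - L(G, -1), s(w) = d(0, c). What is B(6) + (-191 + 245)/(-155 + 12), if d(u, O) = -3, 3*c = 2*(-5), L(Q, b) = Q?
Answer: -1341/143 ≈ -9.3776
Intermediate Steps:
c = -10/3 (c = (2*(-5))/3 = (1/3)*(-10) = -10/3 ≈ -3.3333)
s(w) = -3
B(G) = -3 - G
B(6) + (-191 + 245)/(-155 + 12) = (-3 - 1*6) + (-191 + 245)/(-155 + 12) = (-3 - 6) + 54/(-143) = -9 + 54*(-1/143) = -9 - 54/143 = -1341/143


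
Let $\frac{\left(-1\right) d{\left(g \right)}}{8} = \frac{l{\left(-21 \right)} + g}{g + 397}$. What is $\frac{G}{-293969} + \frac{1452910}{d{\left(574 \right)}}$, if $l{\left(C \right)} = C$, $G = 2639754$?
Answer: $- \frac{15951383598761}{50019956} \approx -3.189 \cdot 10^{5}$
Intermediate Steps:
$d{\left(g \right)} = - \frac{8 \left(-21 + g\right)}{397 + g}$ ($d{\left(g \right)} = - 8 \frac{-21 + g}{g + 397} = - 8 \frac{-21 + g}{397 + g} = - \frac{8 \left(-21 + g\right)}{397 + g}$)
$\frac{G}{-293969} + \frac{1452910}{d{\left(574 \right)}} = \frac{2639754}{-293969} + \frac{1452910}{8 \frac{1}{397 + 574} \left(21 - 574\right)} = 2639754 \left(- \frac{1}{293969}\right) + \frac{1452910}{8 \cdot \frac{1}{971} \left(21 - 574\right)} = - \frac{203058}{22613} + \frac{1452910}{8 \cdot \frac{1}{971} \left(-553\right)} = - \frac{203058}{22613} + \frac{1452910}{- \frac{4424}{971}} = - \frac{203058}{22613} + 1452910 \left(- \frac{971}{4424}\right) = - \frac{203058}{22613} - \frac{705387805}{2212} = - \frac{15951383598761}{50019956}$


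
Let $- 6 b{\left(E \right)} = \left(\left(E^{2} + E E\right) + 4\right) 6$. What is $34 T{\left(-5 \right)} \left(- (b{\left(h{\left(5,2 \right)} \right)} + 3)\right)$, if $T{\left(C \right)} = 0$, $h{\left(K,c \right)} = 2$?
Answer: $0$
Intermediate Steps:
$b{\left(E \right)} = -4 - 2 E^{2}$ ($b{\left(E \right)} = - \frac{\left(\left(E^{2} + E E\right) + 4\right) 6}{6} = - \frac{\left(\left(E^{2} + E^{2}\right) + 4\right) 6}{6} = - \frac{\left(2 E^{2} + 4\right) 6}{6} = - \frac{\left(4 + 2 E^{2}\right) 6}{6} = - \frac{24 + 12 E^{2}}{6} = -4 - 2 E^{2}$)
$34 T{\left(-5 \right)} \left(- (b{\left(h{\left(5,2 \right)} \right)} + 3)\right) = 34 \cdot 0 \left(- (\left(-4 - 2 \cdot 2^{2}\right) + 3)\right) = 0 \left(- (\left(-4 - 8\right) + 3)\right) = 0 \left(- (-12 + 3)\right) = 0 \left(\left(-1\right) \left(-9\right)\right) = 0 \cdot 9 = 0$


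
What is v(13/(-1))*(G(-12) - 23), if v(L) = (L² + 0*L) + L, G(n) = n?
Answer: -5460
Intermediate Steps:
v(L) = L + L² (v(L) = (L² + 0) + L = L² + L = L + L²)
v(13/(-1))*(G(-12) - 23) = ((13/(-1))*(1 + 13/(-1)))*(-12 - 23) = ((13*(-1))*(1 + 13*(-1)))*(-35) = -13*(1 - 13)*(-35) = -13*(-12)*(-35) = 156*(-35) = -5460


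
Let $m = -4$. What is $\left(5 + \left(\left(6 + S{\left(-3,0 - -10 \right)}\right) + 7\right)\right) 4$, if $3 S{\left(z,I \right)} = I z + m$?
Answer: $\frac{80}{3} \approx 26.667$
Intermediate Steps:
$S{\left(z,I \right)} = - \frac{4}{3} + \frac{I z}{3}$ ($S{\left(z,I \right)} = \frac{I z - 4}{3} = \frac{-4 + I z}{3} = - \frac{4}{3} + \frac{I z}{3}$)
$\left(5 + \left(\left(6 + S{\left(-3,0 - -10 \right)}\right) + 7\right)\right) 4 = \left(5 + \left(\left(6 + \left(- \frac{4}{3} + \frac{1}{3} \left(0 - -10\right) \left(-3\right)\right)\right) + 7\right)\right) 4 = \left(5 + \left(\left(6 + \left(- \frac{4}{3} + \frac{1}{3} \left(0 + 10\right) \left(-3\right)\right)\right) + 7\right)\right) 4 = \left(5 + \left(\left(6 + \left(- \frac{4}{3} + \frac{1}{3} \cdot 10 \left(-3\right)\right)\right) + 7\right)\right) 4 = \left(5 + \left(\left(6 - \frac{34}{3}\right) + 7\right)\right) 4 = \left(5 + \left(- \frac{16}{3} + 7\right)\right) 4 = \left(5 + \frac{5}{3}\right) 4 = \frac{20}{3} \cdot 4 = \frac{80}{3}$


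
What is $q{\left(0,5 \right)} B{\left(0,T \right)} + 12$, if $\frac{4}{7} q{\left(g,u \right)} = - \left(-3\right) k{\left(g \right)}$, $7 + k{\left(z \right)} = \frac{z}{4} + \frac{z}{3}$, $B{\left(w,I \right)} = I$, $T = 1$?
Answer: $- \frac{99}{4} \approx -24.75$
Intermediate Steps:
$k{\left(z \right)} = -7 + \frac{7 z}{12}$ ($k{\left(z \right)} = -7 + \left(\frac{z}{4} + \frac{z}{3}\right) = -7 + \frac{7 z}{12}$)
$q{\left(g,u \right)} = - \frac{147}{4} + \frac{49 g}{16}$ ($q{\left(g,u \right)} = \frac{7 \left(- \left(-3\right) \left(-7 + \frac{7 g}{12}\right)\right)}{4} = \frac{7 \left(- (21 - \frac{7 g}{4})\right)}{4} = \frac{7 \left(-21 + \frac{7 g}{4}\right)}{4} = - \frac{147}{4} + \frac{49 g}{16}$)
$q{\left(0,5 \right)} B{\left(0,T \right)} + 12 = \left(- \frac{147}{4} + \frac{49}{16} \cdot 0\right) 1 + 12 = \left(- \frac{147}{4} + 0\right) 1 + 12 = \left(- \frac{147}{4}\right) 1 + 12 = - \frac{147}{4} + 12 = - \frac{99}{4}$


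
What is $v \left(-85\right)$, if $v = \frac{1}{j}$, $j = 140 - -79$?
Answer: $- \frac{85}{219} \approx -0.38813$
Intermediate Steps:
$j = 219$ ($j = 140 + 79 = 219$)
$v = \frac{1}{219} \approx 0.0045662$
$v \left(-85\right) = \frac{1}{219} \left(-85\right) = - \frac{85}{219}$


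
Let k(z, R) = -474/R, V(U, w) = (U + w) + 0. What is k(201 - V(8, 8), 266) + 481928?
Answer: 64096187/133 ≈ 4.8193e+5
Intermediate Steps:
V(U, w) = U + w
k(201 - V(8, 8), 266) + 481928 = -474/266 + 481928 = -474*1/266 + 481928 = -237/133 + 481928 = 64096187/133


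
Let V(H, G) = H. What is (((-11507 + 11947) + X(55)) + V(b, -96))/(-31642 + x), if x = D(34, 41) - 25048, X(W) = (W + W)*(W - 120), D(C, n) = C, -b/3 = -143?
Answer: 6281/56656 ≈ 0.11086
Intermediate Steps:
b = 429 (b = -3*(-143) = 429)
X(W) = 2*W*(-120 + W) (X(W) = (2*W)*(-120 + W) = 2*W*(-120 + W))
x = -25014 (x = 34 - 25048 = -25014)
(((-11507 + 11947) + X(55)) + V(b, -96))/(-31642 + x) = (((-11507 + 11947) + 2*55*(-120 + 55)) + 429)/(-31642 - 25014) = ((440 + 2*55*(-65)) + 429)/(-56656) = ((440 - 7150) + 429)*(-1/56656) = (-6710 + 429)*(-1/56656) = -6281*(-1/56656) = 6281/56656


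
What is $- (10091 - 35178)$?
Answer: $25087$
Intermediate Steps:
$- (10091 - 35178) = \left(-1\right) \left(-25087\right) = 25087$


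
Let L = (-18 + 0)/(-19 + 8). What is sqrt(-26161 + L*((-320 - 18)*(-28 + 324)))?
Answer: I*sqrt(22974985)/11 ≈ 435.75*I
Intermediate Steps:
L = 18/11 (L = -18/(-11) = -18*(-1/11) = 18/11 ≈ 1.6364)
sqrt(-26161 + L*((-320 - 18)*(-28 + 324))) = sqrt(-26161 + 18*((-320 - 18)*(-28 + 324))/11) = sqrt(-26161 + 18*(-338*296)/11) = sqrt(-26161 + (18/11)*(-100048)) = sqrt(-26161 - 1800864/11) = sqrt(-2088635/11) = I*sqrt(22974985)/11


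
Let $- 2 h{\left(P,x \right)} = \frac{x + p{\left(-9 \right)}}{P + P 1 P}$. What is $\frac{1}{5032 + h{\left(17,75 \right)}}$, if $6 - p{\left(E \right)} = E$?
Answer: $\frac{34}{171083} \approx 0.00019873$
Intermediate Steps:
$p{\left(E \right)} = 6 - E$
$h{\left(P,x \right)} = - \frac{15 + x}{2 \left(P + P^{2}\right)}$ ($h{\left(P,x \right)} = - \frac{\left(x + \left(6 - -9\right)\right) \frac{1}{P + P 1 P}}{2} = - \frac{\left(x + \left(6 + 9\right)\right) \frac{1}{P + P P}}{2} = - \frac{\left(x + 15\right) \frac{1}{P + P^{2}}}{2} = - \frac{\left(15 + x\right) \frac{1}{P + P^{2}}}{2} = - \frac{\frac{1}{P + P^{2}} \left(15 + x\right)}{2} = - \frac{15 + x}{2 \left(P + P^{2}\right)}$)
$\frac{1}{5032 + h{\left(17,75 \right)}} = \frac{1}{5032 + \frac{-15 - 75}{2 \cdot 17 \left(1 + 17\right)}} = \frac{1}{5032 + \frac{1}{2} \cdot \frac{1}{17} \cdot \frac{1}{18} \left(-15 - 75\right)} = \frac{1}{5032 + \frac{1}{2} \cdot \frac{1}{17} \cdot \frac{1}{18} \left(-90\right)} = \frac{1}{5032 - \frac{5}{34}} = \frac{1}{\frac{171083}{34}} = \frac{34}{171083}$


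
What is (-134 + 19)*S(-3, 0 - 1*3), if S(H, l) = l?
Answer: 345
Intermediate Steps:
(-134 + 19)*S(-3, 0 - 1*3) = (-134 + 19)*(0 - 1*3) = -115*(0 - 3) = -115*(-3) = 345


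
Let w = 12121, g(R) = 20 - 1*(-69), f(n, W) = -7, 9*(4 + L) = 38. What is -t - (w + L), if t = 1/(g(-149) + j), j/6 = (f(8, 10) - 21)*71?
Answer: -1291528340/106551 ≈ -12121.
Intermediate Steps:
L = 2/9 (L = -4 + (⅑)*38 = -4 + 38/9 = 2/9 ≈ 0.22222)
g(R) = 89 (g(R) = 20 + 69 = 89)
j = -11928 (j = 6*((-7 - 21)*71) = 6*(-28*71) = 6*(-1988) = -11928)
t = -1/11839 (t = 1/(89 - 11928) = 1/(-11839) = -1/11839 ≈ -8.4467e-5)
-t - (w + L) = -1*(-1/11839) - (12121 + 2/9) = 1/11839 - 1*109091/9 = 1/11839 - 109091/9 = -1291528340/106551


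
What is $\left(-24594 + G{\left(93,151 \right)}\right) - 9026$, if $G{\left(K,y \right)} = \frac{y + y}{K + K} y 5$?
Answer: $- \frac{3012655}{93} \approx -32394.0$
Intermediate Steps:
$G{\left(K,y \right)} = \frac{5 y^{2}}{K}$ ($G{\left(K,y \right)} = \frac{2 y}{2 K} y 5 = 2 y \frac{1}{2 K} y 5 = \frac{y}{K} y 5 = \frac{y^{2}}{K} 5 = \frac{5 y^{2}}{K}$)
$\left(-24594 + G{\left(93,151 \right)}\right) - 9026 = \left(-24594 + \frac{5 \cdot 151^{2}}{93}\right) - 9026 = \left(-24594 + 5 \cdot \frac{1}{93} \cdot 22801\right) - 9026 = \left(-24594 + \frac{114005}{93}\right) - 9026 = - \frac{2173237}{93} - 9026 = - \frac{3012655}{93}$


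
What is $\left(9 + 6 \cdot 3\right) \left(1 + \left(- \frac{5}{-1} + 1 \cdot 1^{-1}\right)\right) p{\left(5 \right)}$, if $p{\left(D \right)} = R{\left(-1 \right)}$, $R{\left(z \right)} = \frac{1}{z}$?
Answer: $-189$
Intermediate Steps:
$p{\left(D \right)} = -1$ ($p{\left(D \right)} = \frac{1}{-1} = -1$)
$\left(9 + 6 \cdot 3\right) \left(1 + \left(- \frac{5}{-1} + 1 \cdot 1^{-1}\right)\right) p{\left(5 \right)} = \left(9 + 6 \cdot 3\right) \left(1 + \left(- \frac{5}{-1} + 1 \cdot 1^{-1}\right)\right) \left(-1\right) = \left(9 + 18\right) \left(1 + \left(\left(-5\right) \left(-1\right) + 1 \cdot 1\right)\right) \left(-1\right) = 27 \left(1 + \left(5 + 1\right)\right) \left(-1\right) = 27 \left(1 + 6\right) \left(-1\right) = 27 \cdot 7 \left(-1\right) = 27 \left(-7\right) = -189$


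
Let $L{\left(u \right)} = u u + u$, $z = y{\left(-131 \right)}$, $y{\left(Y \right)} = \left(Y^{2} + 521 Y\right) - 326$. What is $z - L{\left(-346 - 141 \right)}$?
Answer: $-288098$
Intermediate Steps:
$y{\left(Y \right)} = -326 + Y^{2} + 521 Y$
$z = -51416$ ($z = -326 + \left(-131\right)^{2} + 521 \left(-131\right) = -326 + 17161 - 68251 = -51416$)
$L{\left(u \right)} = u + u^{2}$ ($L{\left(u \right)} = u^{2} + u = u + u^{2}$)
$z - L{\left(-346 - 141 \right)} = -51416 - \left(-346 - 141\right) \left(1 - 487\right) = -51416 - - 487 \left(1 - 487\right) = -51416 - \left(-487\right) \left(-486\right) = -51416 - 236682 = -288098$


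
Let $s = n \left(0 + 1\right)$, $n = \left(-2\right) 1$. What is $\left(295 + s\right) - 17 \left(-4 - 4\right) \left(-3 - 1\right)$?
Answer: $-251$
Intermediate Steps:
$n = -2$
$s = -2$ ($s = - 2 \left(0 + 1\right) = \left(-2\right) 1 = -2$)
$\left(295 + s\right) - 17 \left(-4 - 4\right) \left(-3 - 1\right) = \left(295 - 2\right) - 17 \left(-4 - 4\right) \left(-3 - 1\right) = 293 - 17 \left(\left(-8\right) \left(-4\right)\right) = 293 - 544 = -251$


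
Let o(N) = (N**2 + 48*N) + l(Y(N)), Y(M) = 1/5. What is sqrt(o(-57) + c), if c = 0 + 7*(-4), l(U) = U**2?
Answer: sqrt(12126)/5 ≈ 22.024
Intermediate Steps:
Y(M) = 1/5
c = -28 (c = 0 - 28 = -28)
o(N) = 1/25 + N**2 + 48*N (o(N) = (N**2 + 48*N) + (1/5)**2 = (N**2 + 48*N) + 1/25 = 1/25 + N**2 + 48*N)
sqrt(o(-57) + c) = sqrt((1/25 + (-57)**2 + 48*(-57)) - 28) = sqrt((1/25 + 3249 - 2736) - 28) = sqrt(12826/25 - 28) = sqrt(12126/25) = sqrt(12126)/5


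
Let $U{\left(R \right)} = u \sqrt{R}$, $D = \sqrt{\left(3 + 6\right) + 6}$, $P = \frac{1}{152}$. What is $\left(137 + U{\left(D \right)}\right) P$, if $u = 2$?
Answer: $\frac{137}{152} + \frac{\sqrt[4]{15}}{76} \approx 0.92721$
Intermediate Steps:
$P = \frac{1}{152} \approx 0.0065789$
$D = \sqrt{15}$ ($D = \sqrt{9 + 6} = \sqrt{15} \approx 3.873$)
$U{\left(R \right)} = 2 \sqrt{R}$
$\left(137 + U{\left(D \right)}\right) P = \left(137 + 2 \sqrt{\sqrt{15}}\right) \frac{1}{152} = \left(137 + 2 \sqrt[4]{15}\right) \frac{1}{152} = \frac{137}{152} + \frac{\sqrt[4]{15}}{76}$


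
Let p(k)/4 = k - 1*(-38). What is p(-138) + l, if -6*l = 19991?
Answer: -22391/6 ≈ -3731.8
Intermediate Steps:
p(k) = 152 + 4*k (p(k) = 4*(k - 1*(-38)) = 4*(k + 38) = 4*(38 + k) = 152 + 4*k)
l = -19991/6 (l = -1/6*19991 = -19991/6 ≈ -3331.8)
p(-138) + l = (152 + 4*(-138)) - 19991/6 = (152 - 552) - 19991/6 = -400 - 19991/6 = -22391/6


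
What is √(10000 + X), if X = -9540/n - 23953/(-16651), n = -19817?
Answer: √1089029976329034973247/329972867 ≈ 100.01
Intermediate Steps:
X = 633527141/329972867 (X = -9540/(-19817) - 23953/(-16651) = -9540*(-1/19817) - 23953*(-1/16651) = 9540/19817 + 23953/16651 = 633527141/329972867 ≈ 1.9199)
√(10000 + X) = √(10000 + 633527141/329972867) = √(3300362197141/329972867) = √1089029976329034973247/329972867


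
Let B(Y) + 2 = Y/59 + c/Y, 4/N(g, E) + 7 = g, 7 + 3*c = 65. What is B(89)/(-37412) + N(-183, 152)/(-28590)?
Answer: 2152459087/266784570756300 ≈ 8.0681e-6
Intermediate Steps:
c = 58/3 (c = -7/3 + (⅓)*65 = -7/3 + 65/3 = 58/3 ≈ 19.333)
N(g, E) = 4/(-7 + g)
B(Y) = -2 + Y/59 + 58/(3*Y) (B(Y) = -2 + (Y/59 + 58/(3*Y)) = -2 + Y/59 + 58/(3*Y))
B(89)/(-37412) + N(-183, 152)/(-28590) = (-2 + (1/59)*89 + (58/3)/89)/(-37412) + (4/(-7 - 183))/(-28590) = (-2 + 89/59 + (58/3)*(1/89))*(-1/37412) + (4/(-190))*(-1/28590) = (-2 + 89/59 + 58/267)*(-1/37412) + (4*(-1/190))*(-1/28590) = -4321/15753*(-1/37412) - 2/95*(-1/28590) = 4321/589351236 + 1/1358025 = 2152459087/266784570756300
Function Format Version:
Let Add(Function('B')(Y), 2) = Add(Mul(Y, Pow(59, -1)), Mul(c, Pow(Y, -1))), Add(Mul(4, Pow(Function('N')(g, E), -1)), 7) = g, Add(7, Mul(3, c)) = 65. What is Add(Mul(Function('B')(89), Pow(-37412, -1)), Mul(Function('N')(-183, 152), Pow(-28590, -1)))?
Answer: Rational(2152459087, 266784570756300) ≈ 8.0681e-6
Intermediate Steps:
c = Rational(58, 3) (c = Add(Rational(-7, 3), Mul(Rational(1, 3), 65)) = Add(Rational(-7, 3), Rational(65, 3)) = Rational(58, 3) ≈ 19.333)
Function('N')(g, E) = Mul(4, Pow(Add(-7, g), -1))
Function('B')(Y) = Add(-2, Mul(Rational(1, 59), Y), Mul(Rational(58, 3), Pow(Y, -1))) (Function('B')(Y) = Add(-2, Add(Mul(Y, Pow(59, -1)), Mul(Rational(58, 3), Pow(Y, -1)))) = Add(-2, Add(Mul(Y, Rational(1, 59)), Mul(Rational(58, 3), Pow(Y, -1)))) = Add(-2, Add(Mul(Rational(1, 59), Y), Mul(Rational(58, 3), Pow(Y, -1)))) = Add(-2, Mul(Rational(1, 59), Y), Mul(Rational(58, 3), Pow(Y, -1))))
Add(Mul(Function('B')(89), Pow(-37412, -1)), Mul(Function('N')(-183, 152), Pow(-28590, -1))) = Add(Mul(Add(-2, Mul(Rational(1, 59), 89), Mul(Rational(58, 3), Pow(89, -1))), Pow(-37412, -1)), Mul(Mul(4, Pow(Add(-7, -183), -1)), Pow(-28590, -1))) = Add(Mul(Add(-2, Rational(89, 59), Mul(Rational(58, 3), Rational(1, 89))), Rational(-1, 37412)), Mul(Mul(4, Pow(-190, -1)), Rational(-1, 28590))) = Add(Mul(Add(-2, Rational(89, 59), Rational(58, 267)), Rational(-1, 37412)), Mul(Mul(4, Rational(-1, 190)), Rational(-1, 28590))) = Add(Mul(Rational(-4321, 15753), Rational(-1, 37412)), Mul(Rational(-2, 95), Rational(-1, 28590))) = Add(Rational(4321, 589351236), Rational(1, 1358025)) = Rational(2152459087, 266784570756300)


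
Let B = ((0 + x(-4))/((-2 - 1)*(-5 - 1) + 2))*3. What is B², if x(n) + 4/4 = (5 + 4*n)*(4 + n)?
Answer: 9/400 ≈ 0.022500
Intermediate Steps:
x(n) = -1 + (4 + n)*(5 + 4*n) (x(n) = -1 + (5 + 4*n)*(4 + n) = -1 + (4 + n)*(5 + 4*n))
B = -3/20 (B = ((0 + (19 + 4*(-4)² + 21*(-4)))/((-2 - 1)*(-5 - 1) + 2))*3 = ((0 + (19 + 4*16 - 84))/(-3*(-6) + 2))*3 = ((0 + (19 + 64 - 84))/(18 + 2))*3 = ((0 - 1)/20)*3 = -1*1/20*3 = -1/20*3 = -3/20 ≈ -0.15000)
B² = (-3/20)² = 9/400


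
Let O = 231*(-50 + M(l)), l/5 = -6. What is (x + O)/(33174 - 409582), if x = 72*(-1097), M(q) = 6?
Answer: 22287/94102 ≈ 0.23684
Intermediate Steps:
l = -30 (l = 5*(-6) = -30)
x = -78984
O = -10164 (O = 231*(-50 + 6) = 231*(-44) = -10164)
(x + O)/(33174 - 409582) = (-78984 - 10164)/(33174 - 409582) = -89148/(-376408) = -89148*(-1/376408) = 22287/94102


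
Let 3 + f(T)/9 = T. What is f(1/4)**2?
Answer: 9801/16 ≈ 612.56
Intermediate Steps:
f(T) = -27 + 9*T
f(1/4)**2 = (-27 + 9/4)**2 = (-99/4)**2 = 9801/16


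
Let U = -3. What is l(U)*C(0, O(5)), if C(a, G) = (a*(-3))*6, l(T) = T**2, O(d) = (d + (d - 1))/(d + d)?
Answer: 0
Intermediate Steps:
O(d) = (-1 + 2*d)/(2*d) (O(d) = (d + (-1 + d))/((2*d)) = (-1 + 2*d)*(1/(2*d)) = (-1 + 2*d)/(2*d))
C(a, G) = -18*a (C(a, G) = -3*a*6 = -18*a)
l(U)*C(0, O(5)) = (-3)**2*(-18*0) = 9*0 = 0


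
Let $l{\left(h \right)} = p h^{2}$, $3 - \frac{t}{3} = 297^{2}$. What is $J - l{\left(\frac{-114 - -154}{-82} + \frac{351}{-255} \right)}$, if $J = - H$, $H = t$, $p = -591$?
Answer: $\frac{3238791855369}{12145225} \approx 2.6667 \cdot 10^{5}$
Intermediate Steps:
$t = -264618$ ($t = 9 - 3 \cdot 297^{2} = 9 - 264627 = -264618$)
$H = -264618$
$l{\left(h \right)} = - 591 h^{2}$
$J = 264618$ ($J = \left(-1\right) \left(-264618\right) = 264618$)
$J - l{\left(\frac{-114 - -154}{-82} + \frac{351}{-255} \right)} = 264618 - - 591 \left(\frac{-114 - -154}{-82} + \frac{351}{-255}\right)^{2} = 264618 - - 591 \left(\left(-114 + 154\right) \left(- \frac{1}{82}\right) + 351 \left(- \frac{1}{255}\right)\right)^{2} = 264618 - - 591 \left(40 \left(- \frac{1}{82}\right) - \frac{117}{85}\right)^{2} = 264618 - - 591 \left(- \frac{20}{41} - \frac{117}{85}\right)^{2} = 264618 - - 591 \left(- \frac{6497}{3485}\right)^{2} = 264618 - \left(-591\right) \frac{42211009}{12145225} = 264618 - - \frac{24946706319}{12145225} = 264618 + \frac{24946706319}{12145225} = \frac{3238791855369}{12145225}$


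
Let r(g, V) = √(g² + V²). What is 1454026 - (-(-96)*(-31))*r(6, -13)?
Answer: 1454026 + 2976*√205 ≈ 1.4966e+6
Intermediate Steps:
r(g, V) = √(V² + g²)
1454026 - (-(-96)*(-31))*r(6, -13) = 1454026 - (-(-96)*(-31))*√((-13)² + 6²) = 1454026 - (-96*31)*√(169 + 36) = 1454026 - (-2976)*√205 = 1454026 + 2976*√205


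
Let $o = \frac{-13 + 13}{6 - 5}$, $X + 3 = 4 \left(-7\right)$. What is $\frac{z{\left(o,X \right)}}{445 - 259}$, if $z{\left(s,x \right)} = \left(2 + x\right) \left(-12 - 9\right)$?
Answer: $\frac{203}{62} \approx 3.2742$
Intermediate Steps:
$X = -31$ ($X = -3 + 4 \left(-7\right) = -3 - 28 = -31$)
$o = 0$ ($o = \frac{0}{1} = 0 \cdot 1 = 0$)
$z{\left(s,x \right)} = -42 - 21 x$ ($z{\left(s,x \right)} = \left(2 + x\right) \left(-21\right) = -42 - 21 x$)
$\frac{z{\left(o,X \right)}}{445 - 259} = \frac{-42 - -651}{445 - 259} = \frac{-42 + 651}{445 - 259} = \frac{609}{186} = 609 \cdot \frac{1}{186} = \frac{203}{62}$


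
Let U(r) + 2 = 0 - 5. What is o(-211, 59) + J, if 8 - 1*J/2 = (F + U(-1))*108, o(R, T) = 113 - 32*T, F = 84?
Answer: -18391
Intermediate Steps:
U(r) = -7 (U(r) = -2 + (0 - 5) = -2 - 5 = -7)
J = -16616 (J = 16 - 2*(84 - 7)*108 = 16 - 154*108 = 16 - 2*8316 = 16 - 16632 = -16616)
o(-211, 59) + J = (113 - 32*59) - 16616 = (113 - 1888) - 16616 = -1775 - 16616 = -18391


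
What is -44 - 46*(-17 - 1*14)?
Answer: 1382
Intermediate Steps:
-44 - 46*(-17 - 1*14) = -44 - 46*(-17 - 14) = -44 - 46*(-31) = -44 + 1426 = 1382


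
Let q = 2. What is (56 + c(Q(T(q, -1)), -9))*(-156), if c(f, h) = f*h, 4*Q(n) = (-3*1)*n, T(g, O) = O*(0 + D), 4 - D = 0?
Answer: -4524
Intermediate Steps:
D = 4 (D = 4 - 1*0 = 4 + 0 = 4)
T(g, O) = 4*O (T(g, O) = O*(0 + 4) = O*4 = 4*O)
Q(n) = -3*n/4 (Q(n) = ((-3*1)*n)/4 = (-3*n)/4 = -3*n/4)
(56 + c(Q(T(q, -1)), -9))*(-156) = (56 - 3*(-1)*(-9))*(-156) = (56 - 3/4*(-4)*(-9))*(-156) = (56 + 3*(-9))*(-156) = (56 - 27)*(-156) = 29*(-156) = -4524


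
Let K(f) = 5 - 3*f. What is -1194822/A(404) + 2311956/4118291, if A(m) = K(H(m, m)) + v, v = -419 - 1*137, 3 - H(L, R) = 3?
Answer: 4921898576958/2269178341 ≈ 2169.0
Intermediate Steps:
H(L, R) = 0 (H(L, R) = 3 - 1*3 = 3 - 3 = 0)
v = -556 (v = -419 - 137 = -556)
A(m) = -551 (A(m) = (5 - 3*0) - 556 = (5 + 0) - 556 = 5 - 556 = -551)
-1194822/A(404) + 2311956/4118291 = -1194822/(-551) + 2311956/4118291 = -1194822*(-1/551) + 2311956*(1/4118291) = 1194822/551 + 2311956/4118291 = 4921898576958/2269178341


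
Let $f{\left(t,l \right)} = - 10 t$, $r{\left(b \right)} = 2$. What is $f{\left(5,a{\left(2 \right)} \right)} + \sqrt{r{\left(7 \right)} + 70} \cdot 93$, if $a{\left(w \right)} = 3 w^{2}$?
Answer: $-50 + 558 \sqrt{2} \approx 739.13$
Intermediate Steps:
$f{\left(5,a{\left(2 \right)} \right)} + \sqrt{r{\left(7 \right)} + 70} \cdot 93 = \left(-10\right) 5 + \sqrt{2 + 70} \cdot 93 = -50 + \sqrt{72} \cdot 93 = -50 + 6 \sqrt{2} \cdot 93 = -50 + 558 \sqrt{2}$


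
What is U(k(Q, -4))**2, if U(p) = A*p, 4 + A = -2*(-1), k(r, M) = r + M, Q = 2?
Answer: 16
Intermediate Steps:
k(r, M) = M + r
A = -2 (A = -4 - 2*(-1) = -4 + 2 = -2)
U(p) = -2*p
U(k(Q, -4))**2 = (-2*(-4 + 2))**2 = (-2*(-2))**2 = 4**2 = 16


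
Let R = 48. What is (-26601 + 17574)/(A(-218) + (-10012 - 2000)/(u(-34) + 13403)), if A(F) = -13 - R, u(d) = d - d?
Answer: 9306837/63815 ≈ 145.84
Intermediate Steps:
u(d) = 0
A(F) = -61 (A(F) = -13 - 1*48 = -13 - 48 = -61)
(-26601 + 17574)/(A(-218) + (-10012 - 2000)/(u(-34) + 13403)) = (-26601 + 17574)/(-61 + (-10012 - 2000)/(0 + 13403)) = -9027/(-61 - 12012/13403) = -9027/(-61 - 12012*1/13403) = -9027/(-61 - 924/1031) = -9027/(-63815/1031) = -9027*(-1031/63815) = 9306837/63815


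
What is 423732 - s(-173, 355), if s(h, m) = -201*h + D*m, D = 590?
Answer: 179509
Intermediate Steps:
s(h, m) = -201*h + 590*m
423732 - s(-173, 355) = 423732 - (-201*(-173) + 590*355) = 423732 - (34773 + 209450) = 423732 - 1*244223 = 423732 - 244223 = 179509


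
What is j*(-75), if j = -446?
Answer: 33450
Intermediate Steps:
j*(-75) = -446*(-75) = 33450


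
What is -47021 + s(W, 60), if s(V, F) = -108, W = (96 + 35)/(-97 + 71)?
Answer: -47129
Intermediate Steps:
W = -131/26 (W = 131/(-26) = 131*(-1/26) = -131/26 ≈ -5.0385)
-47021 + s(W, 60) = -47021 - 108 = -47129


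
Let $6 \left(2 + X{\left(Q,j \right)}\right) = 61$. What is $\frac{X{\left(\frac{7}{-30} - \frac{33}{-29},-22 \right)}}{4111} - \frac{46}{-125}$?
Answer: $\frac{1140761}{3083250} \approx 0.36999$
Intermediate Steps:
$X{\left(Q,j \right)} = \frac{49}{6}$ ($X{\left(Q,j \right)} = -2 + \frac{1}{6} \cdot 61 = -2 + \frac{61}{6} = \frac{49}{6}$)
$\frac{X{\left(\frac{7}{-30} - \frac{33}{-29},-22 \right)}}{4111} - \frac{46}{-125} = \frac{49}{6 \cdot 4111} - \frac{46}{-125} = \frac{49}{6} \cdot \frac{1}{4111} - - \frac{46}{125} = \frac{49}{24666} + \frac{46}{125} = \frac{1140761}{3083250}$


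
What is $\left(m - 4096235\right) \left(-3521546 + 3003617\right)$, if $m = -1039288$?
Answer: $2659836291867$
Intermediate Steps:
$\left(m - 4096235\right) \left(-3521546 + 3003617\right) = \left(-1039288 - 4096235\right) \left(-3521546 + 3003617\right) = \left(-5135523\right) \left(-517929\right) = 2659836291867$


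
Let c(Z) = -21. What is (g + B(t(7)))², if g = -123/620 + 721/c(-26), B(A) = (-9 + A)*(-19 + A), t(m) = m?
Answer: 383728921/3459600 ≈ 110.92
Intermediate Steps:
B(A) = (-19 + A)*(-9 + A)
g = -64229/1860 (g = -123/620 + 721/(-21) = -123*1/620 + 721*(-1/21) = -123/620 - 103/3 = -64229/1860 ≈ -34.532)
(g + B(t(7)))² = (-64229/1860 + (171 + 7² - 28*7))² = (-64229/1860 + (171 + 49 - 196))² = (-64229/1860 + 24)² = (-19589/1860)² = 383728921/3459600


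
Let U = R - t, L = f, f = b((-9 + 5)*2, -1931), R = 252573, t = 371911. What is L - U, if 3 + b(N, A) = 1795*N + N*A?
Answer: 120423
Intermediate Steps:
b(N, A) = -3 + 1795*N + A*N (b(N, A) = -3 + (1795*N + N*A) = -3 + (1795*N + A*N) = -3 + 1795*N + A*N)
f = 1085 (f = -3 + 1795*((-9 + 5)*2) - 1931*(-9 + 5)*2 = -3 + 1795*(-4*2) - (-7724)*2 = -3 + 1795*(-8) - 1931*(-8) = -3 - 14360 + 15448 = 1085)
L = 1085
U = -119338 (U = 252573 - 1*371911 = 252573 - 371911 = -119338)
L - U = 1085 - 1*(-119338) = 1085 + 119338 = 120423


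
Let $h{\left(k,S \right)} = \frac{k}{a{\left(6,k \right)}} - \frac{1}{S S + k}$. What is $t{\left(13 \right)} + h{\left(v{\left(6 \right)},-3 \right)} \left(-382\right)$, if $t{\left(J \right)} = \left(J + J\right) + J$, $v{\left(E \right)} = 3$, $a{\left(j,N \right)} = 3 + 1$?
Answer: $- \frac{647}{3} \approx -215.67$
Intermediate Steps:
$a{\left(j,N \right)} = 4$
$h{\left(k,S \right)} = - \frac{1}{k + S^{2}} + \frac{k}{4}$ ($h{\left(k,S \right)} = \frac{k}{4} - \frac{1}{S S + k} = k \frac{1}{4} - \frac{1}{S^{2} + k} = \frac{k}{4} - \frac{1}{k + S^{2}} = - \frac{1}{k + S^{2}} + \frac{k}{4}$)
$t{\left(J \right)} = 3 J$ ($t{\left(J \right)} = 2 J + J = 3 J$)
$t{\left(13 \right)} + h{\left(v{\left(6 \right)},-3 \right)} \left(-382\right) = 3 \cdot 13 + \frac{-4 + 3^{2} + 3 \left(-3\right)^{2}}{4 \left(3 + \left(-3\right)^{2}\right)} \left(-382\right) = 39 + \frac{-4 + 9 + 3 \cdot 9}{4 \left(3 + 9\right)} \left(-382\right) = 39 + \frac{-4 + 9 + 27}{4 \cdot 12} \left(-382\right) = 39 + \frac{1}{4} \cdot \frac{1}{12} \cdot 32 \left(-382\right) = 39 + \frac{2}{3} \left(-382\right) = 39 - \frac{764}{3} = - \frac{647}{3}$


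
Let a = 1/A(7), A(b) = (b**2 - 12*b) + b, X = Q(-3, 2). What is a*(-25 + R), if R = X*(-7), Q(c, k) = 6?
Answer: 67/28 ≈ 2.3929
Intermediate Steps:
X = 6
A(b) = b**2 - 11*b
R = -42 (R = 6*(-7) = -42)
a = -1/28 (a = 1/(7*(-11 + 7)) = 1/(7*(-4)) = 1/(-28) = -1/28 ≈ -0.035714)
a*(-25 + R) = -(-25 - 42)/28 = -1/28*(-67) = 67/28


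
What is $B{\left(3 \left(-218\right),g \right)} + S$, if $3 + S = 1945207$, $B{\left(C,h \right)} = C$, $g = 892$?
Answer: $1944550$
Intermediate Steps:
$S = 1945204$ ($S = -3 + 1945207 = 1945204$)
$B{\left(3 \left(-218\right),g \right)} + S = 3 \left(-218\right) + 1945204 = -654 + 1945204 = 1944550$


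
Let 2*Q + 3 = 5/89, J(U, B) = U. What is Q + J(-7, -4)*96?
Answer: -59939/89 ≈ -673.47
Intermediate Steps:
Q = -131/89 (Q = -3/2 + (5/89)/2 = -3/2 + (5*(1/89))/2 = -3/2 + (1/2)*(5/89) = -3/2 + 5/178 = -131/89 ≈ -1.4719)
Q + J(-7, -4)*96 = -131/89 - 7*96 = -131/89 - 672 = -59939/89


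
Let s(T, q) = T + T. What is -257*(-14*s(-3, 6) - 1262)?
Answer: 302746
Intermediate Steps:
s(T, q) = 2*T
-257*(-14*s(-3, 6) - 1262) = -257*(-28*(-3) - 1262) = -257*(-14*(-6) - 1262) = -257*(84 - 1262) = -257*(-1178) = 302746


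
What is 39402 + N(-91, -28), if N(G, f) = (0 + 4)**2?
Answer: 39418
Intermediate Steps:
N(G, f) = 16 (N(G, f) = 4**2 = 16)
39402 + N(-91, -28) = 39402 + 16 = 39418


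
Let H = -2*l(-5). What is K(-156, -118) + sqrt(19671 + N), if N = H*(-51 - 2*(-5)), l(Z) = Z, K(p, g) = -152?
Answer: -152 + sqrt(19261) ≈ -13.216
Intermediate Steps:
H = 10 (H = -2*(-5) = 10)
N = -410 (N = 10*(-51 - 2*(-5)) = 10*(-51 + 10) = 10*(-41) = -410)
K(-156, -118) + sqrt(19671 + N) = -152 + sqrt(19671 - 410) = -152 + sqrt(19261)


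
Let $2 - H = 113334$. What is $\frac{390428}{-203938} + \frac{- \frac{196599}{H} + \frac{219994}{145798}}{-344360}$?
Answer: $- \frac{111078476817248489413}{58020969167598349024} \approx -1.9145$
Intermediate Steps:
$H = -113332$ ($H = 2 - 113334 = -113332$)
$\frac{390428}{-203938} + \frac{- \frac{196599}{H} + \frac{219994}{145798}}{-344360} = \frac{390428}{-203938} + \frac{- \frac{196599}{-113332} + \frac{219994}{145798}}{-344360} = 390428 \left(- \frac{1}{203938}\right) + \left(\left(-196599\right) \left(- \frac{1}{113332}\right) + 219994 \cdot \frac{1}{145798}\right) \left(- \frac{1}{344360}\right) = - \frac{195214}{101969} + \left(\frac{196599}{113332} + \frac{109997}{72899}\right) \left(- \frac{1}{344360}\right) = - \frac{195214}{101969} + \frac{26798050505}{8261789468} \left(- \frac{1}{344360}\right) = - \frac{195214}{101969} - \frac{5359610101}{569005964240096} = - \frac{111078476817248489413}{58020969167598349024}$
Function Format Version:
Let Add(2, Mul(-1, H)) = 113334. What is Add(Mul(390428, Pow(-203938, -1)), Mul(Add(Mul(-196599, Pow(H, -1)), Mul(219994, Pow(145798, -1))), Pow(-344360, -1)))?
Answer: Rational(-111078476817248489413, 58020969167598349024) ≈ -1.9145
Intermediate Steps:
H = -113332 (H = Add(2, Mul(-1, 113334)) = Add(2, -113334) = -113332)
Add(Mul(390428, Pow(-203938, -1)), Mul(Add(Mul(-196599, Pow(H, -1)), Mul(219994, Pow(145798, -1))), Pow(-344360, -1))) = Add(Mul(390428, Pow(-203938, -1)), Mul(Add(Mul(-196599, Pow(-113332, -1)), Mul(219994, Pow(145798, -1))), Pow(-344360, -1))) = Add(Mul(390428, Rational(-1, 203938)), Mul(Add(Mul(-196599, Rational(-1, 113332)), Mul(219994, Rational(1, 145798))), Rational(-1, 344360))) = Add(Rational(-195214, 101969), Mul(Add(Rational(196599, 113332), Rational(109997, 72899)), Rational(-1, 344360))) = Add(Rational(-195214, 101969), Mul(Rational(26798050505, 8261789468), Rational(-1, 344360))) = Add(Rational(-195214, 101969), Rational(-5359610101, 569005964240096)) = Rational(-111078476817248489413, 58020969167598349024)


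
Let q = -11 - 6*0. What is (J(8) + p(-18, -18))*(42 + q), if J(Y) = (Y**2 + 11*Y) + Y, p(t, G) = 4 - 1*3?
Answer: 4991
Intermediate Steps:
p(t, G) = 1 (p(t, G) = 4 - 3 = 1)
J(Y) = Y**2 + 12*Y
q = -11 (q = -11 + 0 = -11)
(J(8) + p(-18, -18))*(42 + q) = (8*(12 + 8) + 1)*(42 - 11) = (8*20 + 1)*31 = (160 + 1)*31 = 161*31 = 4991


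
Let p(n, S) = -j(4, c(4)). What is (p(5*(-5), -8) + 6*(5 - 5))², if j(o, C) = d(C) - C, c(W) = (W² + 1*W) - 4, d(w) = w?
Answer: 0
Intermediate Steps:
c(W) = -4 + W + W² (c(W) = (W² + W) - 4 = (W + W²) - 4 = -4 + W + W²)
j(o, C) = 0 (j(o, C) = C - C = 0)
p(n, S) = 0 (p(n, S) = -1*0 = 0)
(p(5*(-5), -8) + 6*(5 - 5))² = (0 + 6*(5 - 5))² = (0 + 6*0)² = (0 + 0)² = 0² = 0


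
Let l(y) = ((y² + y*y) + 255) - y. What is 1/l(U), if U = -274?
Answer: 1/150681 ≈ 6.6365e-6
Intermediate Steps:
l(y) = 255 - y + 2*y² (l(y) = ((y² + y²) + 255) - y = (2*y² + 255) - y = (255 + 2*y²) - y = 255 - y + 2*y²)
1/l(U) = 1/(255 - 1*(-274) + 2*(-274)²) = 1/(255 + 274 + 2*75076) = 1/(255 + 274 + 150152) = 1/150681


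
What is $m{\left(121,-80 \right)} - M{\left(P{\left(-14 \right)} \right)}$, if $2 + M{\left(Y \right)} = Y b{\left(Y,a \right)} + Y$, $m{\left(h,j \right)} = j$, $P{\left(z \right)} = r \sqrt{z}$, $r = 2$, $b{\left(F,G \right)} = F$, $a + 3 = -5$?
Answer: $-22 - 2 i \sqrt{14} \approx -22.0 - 7.4833 i$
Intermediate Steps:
$a = -8$ ($a = -3 - 5 = -8$)
$P{\left(z \right)} = 2 \sqrt{z}$
$M{\left(Y \right)} = -2 + Y + Y^{2}$ ($M{\left(Y \right)} = -2 + \left(Y Y + Y\right) = -2 + \left(Y^{2} + Y\right) = -2 + \left(Y + Y^{2}\right) = -2 + Y + Y^{2}$)
$m{\left(121,-80 \right)} - M{\left(P{\left(-14 \right)} \right)} = -80 - \left(-2 + 2 \sqrt{-14} + \left(2 \sqrt{-14}\right)^{2}\right) = -80 - \left(-2 + 2 i \sqrt{14} + \left(2 i \sqrt{14}\right)^{2}\right) = -80 - \left(-2 + 2 i \sqrt{14} - 56\right) = -80 - \left(-58 + 2 i \sqrt{14}\right) = -80 + \left(58 - 2 i \sqrt{14}\right) = -22 - 2 i \sqrt{14}$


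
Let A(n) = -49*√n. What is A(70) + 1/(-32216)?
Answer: -1/32216 - 49*√70 ≈ -409.96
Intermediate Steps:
A(70) + 1/(-32216) = -49*√70 + 1/(-32216) = -49*√70 - 1/32216 = -1/32216 - 49*√70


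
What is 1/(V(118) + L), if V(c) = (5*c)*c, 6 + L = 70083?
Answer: 1/139697 ≈ 7.1583e-6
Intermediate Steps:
L = 70077 (L = -6 + 70083 = 70077)
V(c) = 5*c²
1/(V(118) + L) = 1/(5*118² + 70077) = 1/(5*13924 + 70077) = 1/(69620 + 70077) = 1/139697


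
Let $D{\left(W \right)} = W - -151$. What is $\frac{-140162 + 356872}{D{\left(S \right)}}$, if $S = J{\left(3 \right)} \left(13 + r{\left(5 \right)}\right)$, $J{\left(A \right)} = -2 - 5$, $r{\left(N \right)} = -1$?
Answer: $\frac{216710}{67} \approx 3234.5$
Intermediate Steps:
$J{\left(A \right)} = -7$
$S = -84$ ($S = - 7 \left(13 - 1\right) = \left(-7\right) 12 = -84$)
$D{\left(W \right)} = 151 + W$ ($D{\left(W \right)} = W + 151 = 151 + W$)
$\frac{-140162 + 356872}{D{\left(S \right)}} = \frac{-140162 + 356872}{151 - 84} = \frac{216710}{67}$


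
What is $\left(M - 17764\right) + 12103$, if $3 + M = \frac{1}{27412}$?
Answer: $- \frac{155261567}{27412} \approx -5664.0$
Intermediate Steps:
$M = - \frac{82235}{27412}$ ($M = -3 + \frac{1}{27412} = - \frac{82235}{27412} \approx -3.0$)
$\left(M - 17764\right) + 12103 = \left(- \frac{82235}{27412} - 17764\right) + 12103 = - \frac{487029003}{27412} + 12103 = - \frac{155261567}{27412}$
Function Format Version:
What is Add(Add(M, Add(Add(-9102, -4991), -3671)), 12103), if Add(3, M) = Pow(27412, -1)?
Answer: Rational(-155261567, 27412) ≈ -5664.0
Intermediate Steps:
M = Rational(-82235, 27412) (M = Add(-3, Pow(27412, -1)) = Add(-3, Rational(1, 27412)) = Rational(-82235, 27412) ≈ -3.0000)
Add(Add(M, Add(Add(-9102, -4991), -3671)), 12103) = Add(Add(Rational(-82235, 27412), Add(Add(-9102, -4991), -3671)), 12103) = Add(Add(Rational(-82235, 27412), Add(-14093, -3671)), 12103) = Add(Add(Rational(-82235, 27412), -17764), 12103) = Add(Rational(-487029003, 27412), 12103) = Rational(-155261567, 27412)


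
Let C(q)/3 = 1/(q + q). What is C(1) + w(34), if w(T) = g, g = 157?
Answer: 317/2 ≈ 158.50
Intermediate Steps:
C(q) = 3/(2*q) (C(q) = 3/(q + q) = 3/((2*q)) = 3*(1/(2*q)) = 3/(2*q))
w(T) = 157
C(1) + w(34) = (3/2)/1 + 157 = (3/2)*1 + 157 = 3/2 + 157 = 317/2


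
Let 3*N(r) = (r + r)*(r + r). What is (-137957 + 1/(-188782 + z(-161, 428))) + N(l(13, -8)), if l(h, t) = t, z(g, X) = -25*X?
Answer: -27502915811/199482 ≈ -1.3787e+5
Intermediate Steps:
N(r) = 4*r²/3 (N(r) = ((r + r)*(r + r))/3 = ((2*r)*(2*r))/3 = (4*r²)/3 = 4*r²/3)
(-137957 + 1/(-188782 + z(-161, 428))) + N(l(13, -8)) = (-137957 + 1/(-188782 - 25*428)) + (4/3)*(-8)² = (-137957 + 1/(-188782 - 10700)) + (4/3)*64 = (-137957 + 1/(-199482)) + 256/3 = (-137957 - 1/199482) + 256/3 = -27519938275/199482 + 256/3 = -27502915811/199482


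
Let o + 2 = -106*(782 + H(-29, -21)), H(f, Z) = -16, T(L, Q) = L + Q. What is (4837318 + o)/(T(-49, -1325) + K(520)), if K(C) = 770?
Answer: -1189030/151 ≈ -7874.4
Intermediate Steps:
o = -81198 (o = -2 - 106*(782 - 16) = -2 - 106*766 = -2 - 81196 = -81198)
(4837318 + o)/(T(-49, -1325) + K(520)) = (4837318 - 81198)/((-49 - 1325) + 770) = 4756120/(-1374 + 770) = 4756120/(-604) = 4756120*(-1/604) = -1189030/151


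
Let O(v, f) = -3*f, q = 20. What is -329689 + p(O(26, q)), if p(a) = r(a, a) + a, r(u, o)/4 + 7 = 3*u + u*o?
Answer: -316097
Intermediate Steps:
r(u, o) = -28 + 12*u + 4*o*u (r(u, o) = -28 + 4*(3*u + u*o) = -28 + 4*(3*u + o*u) = -28 + (12*u + 4*o*u) = -28 + 12*u + 4*o*u)
p(a) = -28 + 4*a² + 13*a (p(a) = (-28 + 12*a + 4*a*a) + a = (-28 + 12*a + 4*a²) + a = (-28 + 4*a² + 12*a) + a = -28 + 4*a² + 13*a)
-329689 + p(O(26, q)) = -329689 + (-28 + 4*(-3*20)² + 13*(-3*20)) = -329689 + (-28 + 4*(-60)² + 13*(-60)) = -329689 + (-28 + 4*3600 - 780) = -329689 + (-28 + 14400 - 780) = -329689 + 13592 = -316097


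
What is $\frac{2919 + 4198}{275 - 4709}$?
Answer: $- \frac{7117}{4434} \approx -1.6051$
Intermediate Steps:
$\frac{2919 + 4198}{275 - 4709} = \frac{7117}{-4434} = 7117 \left(- \frac{1}{4434}\right) = - \frac{7117}{4434}$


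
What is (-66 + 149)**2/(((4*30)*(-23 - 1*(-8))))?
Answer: -6889/1800 ≈ -3.8272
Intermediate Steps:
(-66 + 149)**2/(((4*30)*(-23 - 1*(-8)))) = 83**2/((120*(-23 + 8))) = 6889/((120*(-15))) = 6889/(-1800) = 6889*(-1/1800) = -6889/1800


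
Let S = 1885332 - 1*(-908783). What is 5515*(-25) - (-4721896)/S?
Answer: -385233883729/2794115 ≈ -1.3787e+5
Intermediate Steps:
S = 2794115 (S = 1885332 + 908783 = 2794115)
5515*(-25) - (-4721896)/S = 5515*(-25) - (-4721896)/2794115 = -137875 - (-4721896)/2794115 = -137875 - 1*(-4721896/2794115) = -137875 + 4721896/2794115 = -385233883729/2794115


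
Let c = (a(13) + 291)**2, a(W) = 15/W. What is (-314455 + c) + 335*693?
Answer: 516104/169 ≈ 3053.9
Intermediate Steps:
c = 14424804/169 (c = (15/13 + 291)**2 = (3798/13)**2 = 14424804/169 ≈ 85354.)
(-314455 + c) + 335*693 = (-314455 + 14424804/169) + 335*693 = -38718091/169 + 232155 = 516104/169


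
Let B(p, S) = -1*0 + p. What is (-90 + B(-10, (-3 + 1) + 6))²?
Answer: 10000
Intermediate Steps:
B(p, S) = p (B(p, S) = 0 + p = p)
(-90 + B(-10, (-3 + 1) + 6))² = (-90 - 10)² = (-100)² = 10000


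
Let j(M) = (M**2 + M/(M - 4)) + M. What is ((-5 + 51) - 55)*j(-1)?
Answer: -9/5 ≈ -1.8000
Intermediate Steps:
j(M) = M + M**2 + M/(-4 + M) (j(M) = (M**2 + M/(-4 + M)) + M = M + M**2 + M/(-4 + M))
((-5 + 51) - 55)*j(-1) = ((-5 + 51) - 55)*(-(-3 + (-1)**2 - 3*(-1))/(-4 - 1)) = (46 - 55)*(-1*(-3 + 1 + 3)/(-5)) = -(-9)*(-1)/5 = -9*1/5 = -9/5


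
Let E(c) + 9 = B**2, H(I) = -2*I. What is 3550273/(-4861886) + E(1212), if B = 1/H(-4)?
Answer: -1511400961/155580352 ≈ -9.7146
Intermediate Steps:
B = 1/8 (B = 1/(-2*(-4)) = 1/8 ≈ 0.12500)
E(c) = -575/64 (E(c) = -9 + (1/8)**2 = -9 + 1/64 = -575/64)
3550273/(-4861886) + E(1212) = 3550273/(-4861886) - 575/64 = 3550273*(-1/4861886) - 575/64 = -3550273/4861886 - 575/64 = -1511400961/155580352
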